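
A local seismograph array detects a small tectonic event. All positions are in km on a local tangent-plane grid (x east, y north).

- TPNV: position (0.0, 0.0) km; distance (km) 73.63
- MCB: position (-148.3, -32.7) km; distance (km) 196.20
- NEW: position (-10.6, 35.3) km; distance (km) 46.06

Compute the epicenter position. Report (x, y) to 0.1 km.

Circle about each station: x² + y² = 73.63²; (x + 148.3)² + (y + 32.7)² = 196.20²; (x + 10.6)² + (y − 35.3)² = 46.06².
Subtracting the TPNV equation from the MCB and NEW equations removes the quadratic terms:
-296.6 x − 65.4 y = -10010.88
-21.2 x + 70.6 y = 4658.30
Solving the 2×2 system: x ≈ 18.0, y ≈ 71.4 km.

x ≈ 18.0 km, y ≈ 71.4 km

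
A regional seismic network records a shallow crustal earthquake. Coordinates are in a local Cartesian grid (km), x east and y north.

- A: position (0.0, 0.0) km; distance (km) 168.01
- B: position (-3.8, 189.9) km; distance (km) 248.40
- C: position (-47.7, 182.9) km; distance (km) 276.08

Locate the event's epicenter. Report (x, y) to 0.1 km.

Circle about each station: x² + y² = 168.01²; (x + 3.8)² + (y − 189.9)² = 248.40²; (x + 47.7)² + (y − 182.9)² = 276.08².
Subtracting pairs of circle equations eliminates x²+y² and gives linear equations (the radical axes):
-7.6 x + 379.8 y = 2601.25
-95.4 x + 365.8 y = -12265.11
Solving the 2×2 system: x ≈ 167.7, y ≈ 10.2 km.
Check against A (with the unrounded x, y): √(x²+y²) = 168.00 ≈ 168.01 km. ✓

167.7 km east, 10.2 km north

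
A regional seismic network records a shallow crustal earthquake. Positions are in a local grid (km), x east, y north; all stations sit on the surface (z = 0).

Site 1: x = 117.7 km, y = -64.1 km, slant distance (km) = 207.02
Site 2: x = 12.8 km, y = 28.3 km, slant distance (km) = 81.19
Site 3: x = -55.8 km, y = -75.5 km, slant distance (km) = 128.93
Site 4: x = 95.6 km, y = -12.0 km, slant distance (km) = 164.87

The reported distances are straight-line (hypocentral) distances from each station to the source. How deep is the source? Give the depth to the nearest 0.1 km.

45.7 km

Each station gives a sphere (x−x_i)² + (y−y_i)² + z² = d_i² (stations at z=0).
Subtracting the Site 1 sphere from Site 2 and Site 3: z² cancels, leaving linear equations in x and y:
-209.8 x + 184.8 y = 19268.09
-347.0 x − 22.8 y = 17086.13
Solving: x ≈ -52.197, y ≈ 45.007 km (keep extra digits for the depth step; rounded: -52.2, 45.0).
Then from the Site 1 sphere: z² = 207.02² − (x − 117.7)² − (y + 64.1)² with x = -52.197, y = 45.007, so z ≈ 45.694 ≈ 45.7 km.
Check against Site 4 (with the unrounded solution): distance 164.87 ≈ 164.87 km. ✓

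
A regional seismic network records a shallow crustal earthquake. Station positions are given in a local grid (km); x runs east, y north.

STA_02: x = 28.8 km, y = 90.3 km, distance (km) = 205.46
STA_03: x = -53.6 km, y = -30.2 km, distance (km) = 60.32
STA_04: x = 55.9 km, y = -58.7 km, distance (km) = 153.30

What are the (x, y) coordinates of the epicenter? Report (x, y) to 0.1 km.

-96.8 km east, -72.3 km north

Circle about each station: (x − 28.8)² + (y − 90.3)² = 205.46²; (x + 53.6)² + (y + 30.2)² = 60.32²; (x − 55.9)² + (y + 58.7)² = 153.30².
Subtracting the STA_02 equation from the STA_03 and STA_04 equations removes the quadratic terms:
-164.8 x − 241.0 y = 33376.78
54.2 x − 298.0 y = 16299.89
Solving the 2×2 system: x ≈ -96.8, y ≈ -72.3 km.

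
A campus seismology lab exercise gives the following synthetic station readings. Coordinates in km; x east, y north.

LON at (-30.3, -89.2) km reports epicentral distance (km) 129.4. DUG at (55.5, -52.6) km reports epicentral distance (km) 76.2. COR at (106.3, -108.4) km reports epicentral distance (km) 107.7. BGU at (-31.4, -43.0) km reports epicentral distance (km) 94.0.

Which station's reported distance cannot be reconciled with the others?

COR

Solve using three stations at a time. Using LON, DUG, BGU (subtract circle equations pairwise → linear system) gives (x, y) ≈ (37.1, 21.1).
Distances from that point to each station vs reported:
  LON: calculated 129.3 vs reported 129.4 → residual 0.1 km
  DUG: calculated 76.0 vs reported 76.2 → residual 0.2 km
  COR: calculated 146.8 vs reported 107.7 → residual 39.1 km
  BGU: calculated 93.8 vs reported 94.0 → residual 0.2 km
LON, DUG, BGU are mutually consistent (residuals ≈ 0); COR is off by 39.1 km.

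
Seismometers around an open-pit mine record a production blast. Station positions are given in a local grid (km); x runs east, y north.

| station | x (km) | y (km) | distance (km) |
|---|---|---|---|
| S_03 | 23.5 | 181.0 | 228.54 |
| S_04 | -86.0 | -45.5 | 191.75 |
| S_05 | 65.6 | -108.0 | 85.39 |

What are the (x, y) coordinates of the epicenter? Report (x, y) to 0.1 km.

Circle about each station: (x − 23.5)² + (y − 181.0)² = 228.54²; (x + 86.0)² + (y + 45.5)² = 191.75²; (x − 65.6)² + (y + 108.0)² = 85.39².
Subtracting the S_03 equation from the S_04 and S_05 equations removes the quadratic terms:
-219.0 x − 453.0 y = -8384.53
84.2 x − 578.0 y = 27593.19
Solving the 2×2 system: x ≈ 105.3, y ≈ -32.4 km.
Check against S_03 (with the unrounded x, y): √((x − 23.5)²+(y − 181.0)²) = 228.54 ≈ 228.54 km. ✓

(105.3, -32.4)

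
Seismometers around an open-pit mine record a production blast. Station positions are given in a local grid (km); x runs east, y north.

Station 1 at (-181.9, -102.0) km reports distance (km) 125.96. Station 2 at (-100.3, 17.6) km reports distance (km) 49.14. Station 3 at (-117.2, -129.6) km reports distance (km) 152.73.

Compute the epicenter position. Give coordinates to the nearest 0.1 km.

(-149.4, 19.7)

Circle about each station: (x + 181.9)² + (y + 102.0)² = 125.96²; (x + 100.3)² + (y − 17.6)² = 49.14²; (x + 117.2)² + (y + 129.6)² = 152.73².
Subtracting the Station 1 equation from the Station 2 and Station 3 equations removes the quadratic terms:
163.2 x + 239.2 y = -19670.58
129.4 x − 55.2 y = -20420.14
Solving the 2×2 system: x ≈ -149.4, y ≈ 19.7 km.
Check against Station 1 (with the unrounded x, y): √((x + 181.9)²+(y + 102.0)²) = 125.96 ≈ 125.96 km. ✓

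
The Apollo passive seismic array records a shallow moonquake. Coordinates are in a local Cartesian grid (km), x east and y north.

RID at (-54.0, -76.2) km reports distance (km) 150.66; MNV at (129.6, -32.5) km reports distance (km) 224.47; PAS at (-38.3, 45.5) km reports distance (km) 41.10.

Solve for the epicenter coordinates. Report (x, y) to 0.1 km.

(-68.1, 73.8)

Circle about each station: (x + 54.0)² + (y + 76.2)² = 150.66²; (x − 129.6)² + (y + 32.5)² = 224.47²; (x + 38.3)² + (y − 45.5)² = 41.10².
Subtracting pairs of circle equations eliminates x²+y² and gives linear equations (the radical axes):
367.2 x + 87.4 y = -18558.38
31.4 x + 243.4 y = 15823.93
Solving the 2×2 system: x ≈ -68.1, y ≈ 73.8 km.
Check against RID (with the unrounded x, y): √((x + 54.0)²+(y + 76.2)²) = 150.66 ≈ 150.66 km. ✓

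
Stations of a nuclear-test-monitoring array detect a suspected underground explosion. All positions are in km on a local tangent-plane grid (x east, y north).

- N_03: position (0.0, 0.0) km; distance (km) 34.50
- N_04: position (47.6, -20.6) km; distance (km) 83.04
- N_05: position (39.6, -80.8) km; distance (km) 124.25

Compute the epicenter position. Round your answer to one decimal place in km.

Circle about each station: x² + y² = 34.50²; (x − 47.6)² + (y + 20.6)² = 83.04²; (x − 39.6)² + (y + 80.8)² = 124.25².
Subtracting pairs of circle equations eliminates x²+y² and gives linear equations (the radical axes):
95.2 x − 41.2 y = -3015.27
79.2 x − 161.6 y = -6151.01
Solving the 2×2 system: x ≈ -19.3, y ≈ 28.6 km.

x ≈ -19.3 km, y ≈ 28.6 km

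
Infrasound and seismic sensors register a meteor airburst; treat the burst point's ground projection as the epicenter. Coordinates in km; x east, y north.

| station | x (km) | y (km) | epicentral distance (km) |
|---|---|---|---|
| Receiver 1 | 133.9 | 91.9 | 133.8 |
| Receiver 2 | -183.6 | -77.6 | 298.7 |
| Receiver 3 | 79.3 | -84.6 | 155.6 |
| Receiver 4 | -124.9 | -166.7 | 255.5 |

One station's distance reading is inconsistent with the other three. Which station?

Receiver 2

Solve using three stations at a time. Using Receiver 1, Receiver 3, Receiver 4 (subtract circle equations pairwise → linear system) gives (x, y) ≈ (6.1, 52.6).
Distances from that point to each station vs reported:
  Receiver 1: calculated 133.7 vs reported 133.8 → residual 0.1 km
  Receiver 2: calculated 230.1 vs reported 298.7 → residual 68.6 km
  Receiver 3: calculated 155.5 vs reported 155.6 → residual 0.1 km
  Receiver 4: calculated 255.5 vs reported 255.5 → residual 0.0 km
Receiver 1, Receiver 3, Receiver 4 are mutually consistent (residuals ≈ 0); Receiver 2 is off by 68.6 km.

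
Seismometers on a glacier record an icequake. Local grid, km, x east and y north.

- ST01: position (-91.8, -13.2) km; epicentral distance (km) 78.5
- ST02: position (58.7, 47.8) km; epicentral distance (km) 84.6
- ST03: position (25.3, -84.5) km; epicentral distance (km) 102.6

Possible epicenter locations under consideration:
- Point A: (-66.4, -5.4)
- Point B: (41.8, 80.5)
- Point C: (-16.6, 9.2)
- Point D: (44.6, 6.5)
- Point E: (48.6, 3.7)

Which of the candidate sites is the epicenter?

Point C

For each candidate, compare |candidate − station| to the reported distance:
Point A: residuals ST01 51.9, ST02 51.3, ST03 18.5 → max 51.9 km
Point B: residuals ST01 84.7, ST02 47.8, ST03 63.2 → max 84.7 km
Point C: residuals ST01 0.0, ST02 0.0, ST03 0.0 → max 0.0 km
Point D: residuals ST01 59.3, ST02 41.0, ST03 9.6 → max 59.3 km
Point E: residuals ST01 62.9, ST02 39.4, ST03 11.4 → max 62.9 km
Only Point C has all residuals ≈ 0.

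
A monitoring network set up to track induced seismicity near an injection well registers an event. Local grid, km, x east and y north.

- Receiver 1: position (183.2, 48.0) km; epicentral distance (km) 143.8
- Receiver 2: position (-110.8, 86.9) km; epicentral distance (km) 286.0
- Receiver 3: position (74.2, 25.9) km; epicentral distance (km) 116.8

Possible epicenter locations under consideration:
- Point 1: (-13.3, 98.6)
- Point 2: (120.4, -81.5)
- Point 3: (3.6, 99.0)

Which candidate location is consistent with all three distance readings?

Point 2

For each candidate, compare |candidate − station| to the reported distance:
Point 1: residuals Receiver 1 59.1, Receiver 2 187.8, Receiver 3 3.0 → max 187.8 km
Point 2: residuals Receiver 1 0.1, Receiver 2 0.0, Receiver 3 0.1 → max 0.1 km
Point 3: residuals Receiver 1 42.9, Receiver 2 171.0, Receiver 3 15.2 → max 171.0 km
Only Point 2 has all residuals ≈ 0.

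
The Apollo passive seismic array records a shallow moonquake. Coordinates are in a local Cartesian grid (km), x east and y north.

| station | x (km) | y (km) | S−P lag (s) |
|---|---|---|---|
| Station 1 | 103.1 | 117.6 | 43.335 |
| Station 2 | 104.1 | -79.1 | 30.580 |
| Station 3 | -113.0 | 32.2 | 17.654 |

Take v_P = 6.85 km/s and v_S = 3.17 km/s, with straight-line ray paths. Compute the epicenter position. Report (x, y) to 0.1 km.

-75.8 km east, -65.1 km north

Distance from S−P lag: d = Δt · v_P v_S / (v_P − v_S) = Δt · (6.85·3.17)/(6.85−3.17) ≈ 5.9007·Δt.
So d_Station 1 = 255.71, d_Station 2 = 180.44, d_Station 3 = 104.17 km.
Circle about each station: (x − 103.1)² + (y − 117.6)² = 255.71²; (x − 104.1)² + (y + 79.1)² = 180.44²; (x + 113.0)² + (y − 32.2)² = 104.17².
Subtracting the Station 1 equation from the Station 2 and Station 3 equations removes the quadratic terms:
2.0 x − 393.4 y = 25463.26
-432.2 x − 170.8 y = 43882.69
Solving the 2×2 system: x ≈ -75.8, y ≈ -65.1 km.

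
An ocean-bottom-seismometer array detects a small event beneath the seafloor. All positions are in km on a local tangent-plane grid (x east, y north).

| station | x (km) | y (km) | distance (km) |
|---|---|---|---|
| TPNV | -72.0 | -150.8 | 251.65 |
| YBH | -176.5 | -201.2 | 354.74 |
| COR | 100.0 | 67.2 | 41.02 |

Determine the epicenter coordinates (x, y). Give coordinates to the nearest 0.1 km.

x ≈ 59.1 km, y ≈ 64.0 km

Circle about each station: (x + 72.0)² + (y + 150.8)² = 251.65²; (x + 176.5)² + (y + 201.2)² = 354.74²; (x − 100.0)² + (y − 67.2)² = 41.02².
Subtracting pairs of circle equations eliminates x²+y² and gives linear equations (the radical axes):
-209.0 x − 100.8 y = -18803.70
344.0 x + 436.0 y = 48236.28
Solving the 2×2 system: x ≈ 59.1, y ≈ 64.0 km.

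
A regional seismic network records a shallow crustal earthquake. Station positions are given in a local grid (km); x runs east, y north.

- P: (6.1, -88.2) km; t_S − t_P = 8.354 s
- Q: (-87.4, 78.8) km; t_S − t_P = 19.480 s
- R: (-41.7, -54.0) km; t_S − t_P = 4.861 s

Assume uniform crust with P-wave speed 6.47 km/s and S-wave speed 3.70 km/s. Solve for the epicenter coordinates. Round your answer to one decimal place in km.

-66.1 km east, -88.2 km north

Distance from S−P lag: d = Δt · v_P v_S / (v_P − v_S) = Δt · (6.47·3.70)/(6.47−3.70) ≈ 8.6422·Δt.
So d_P = 72.20, d_Q = 168.35, d_R = 42.01 km.
Circle about each station: (x − 6.1)² + (y + 88.2)² = 72.20²; (x + 87.4)² + (y − 78.8)² = 168.35²; (x + 41.7)² + (y + 54.0)² = 42.01².
Subtracting the P equation from the Q and R equations removes the quadratic terms:
-187.0 x + 334.0 y = -17097.13
-95.6 x + 68.4 y = 286.44
Solving the 2×2 system: x ≈ -66.1, y ≈ -88.2 km.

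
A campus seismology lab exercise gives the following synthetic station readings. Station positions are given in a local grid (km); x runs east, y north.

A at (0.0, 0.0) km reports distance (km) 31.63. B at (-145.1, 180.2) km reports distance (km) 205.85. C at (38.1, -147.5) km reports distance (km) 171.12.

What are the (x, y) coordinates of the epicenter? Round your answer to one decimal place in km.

x ≈ -30.2 km, y ≈ 9.4 km

Circle about each station: x² + y² = 31.63²; (x + 145.1)² + (y − 180.2)² = 205.85²; (x − 38.1)² + (y + 147.5)² = 171.12².
Subtracting the A equation from the B and C equations removes the quadratic terms:
-290.2 x + 360.4 y = 12152.28
76.2 x − 295.0 y = -5073.74
Solving the 2×2 system: x ≈ -30.2, y ≈ 9.4 km.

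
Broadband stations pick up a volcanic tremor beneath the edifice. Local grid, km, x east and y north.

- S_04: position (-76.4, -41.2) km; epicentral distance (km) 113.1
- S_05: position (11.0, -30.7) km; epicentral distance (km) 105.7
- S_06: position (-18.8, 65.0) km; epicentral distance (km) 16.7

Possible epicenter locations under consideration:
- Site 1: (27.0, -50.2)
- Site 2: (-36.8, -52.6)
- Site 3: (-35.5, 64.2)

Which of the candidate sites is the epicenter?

For each candidate, compare |candidate − station| to the reported distance:
Site 1: residuals S_04 9.3, S_05 80.5, S_06 107.3 → max 107.3 km
Site 2: residuals S_04 71.9, S_05 53.1, S_06 102.3 → max 102.3 km
Site 3: residuals S_04 0.0, S_05 0.0, S_06 0.0 → max 0.0 km
Only Site 3 has all residuals ≈ 0.

Site 3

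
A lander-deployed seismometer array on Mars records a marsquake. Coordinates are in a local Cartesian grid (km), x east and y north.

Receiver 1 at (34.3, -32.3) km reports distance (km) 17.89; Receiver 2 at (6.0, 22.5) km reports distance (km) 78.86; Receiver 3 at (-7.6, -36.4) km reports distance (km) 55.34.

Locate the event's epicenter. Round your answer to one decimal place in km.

Circle about each station: (x − 34.3)² + (y + 32.3)² = 17.89²; (x − 6.0)² + (y − 22.5)² = 78.86²; (x + 7.6)² + (y + 36.4)² = 55.34².
Subtracting the Receiver 1 equation from the Receiver 2 and Receiver 3 equations removes the quadratic terms:
-56.6 x + 109.6 y = -7576.38
-83.8 x − 8.2 y = -3579.52
Solving the 2×2 system: x ≈ 47.1, y ≈ -44.8 km.

47.1 km east, -44.8 km north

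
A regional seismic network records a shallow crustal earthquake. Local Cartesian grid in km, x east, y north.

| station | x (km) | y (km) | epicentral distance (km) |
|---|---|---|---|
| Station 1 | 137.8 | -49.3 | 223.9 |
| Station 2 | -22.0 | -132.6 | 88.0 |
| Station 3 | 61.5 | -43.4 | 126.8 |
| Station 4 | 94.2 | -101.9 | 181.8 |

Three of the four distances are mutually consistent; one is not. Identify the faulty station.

Station 3

Solve using three stations at a time. Using Station 1, Station 2, Station 4 (subtract circle equations pairwise → linear system) gives (x, y) ≈ (-84.9, -71.4).
Distances from that point to each station vs reported:
  Station 1: calculated 223.8 vs reported 223.9 → residual 0.1 km
  Station 2: calculated 87.7 vs reported 88.0 → residual 0.3 km
  Station 3: calculated 149.1 vs reported 126.8 → residual 22.3 km
  Station 4: calculated 181.7 vs reported 181.8 → residual 0.1 km
Station 1, Station 2, Station 4 are mutually consistent (residuals ≈ 0); Station 3 is off by 22.3 km.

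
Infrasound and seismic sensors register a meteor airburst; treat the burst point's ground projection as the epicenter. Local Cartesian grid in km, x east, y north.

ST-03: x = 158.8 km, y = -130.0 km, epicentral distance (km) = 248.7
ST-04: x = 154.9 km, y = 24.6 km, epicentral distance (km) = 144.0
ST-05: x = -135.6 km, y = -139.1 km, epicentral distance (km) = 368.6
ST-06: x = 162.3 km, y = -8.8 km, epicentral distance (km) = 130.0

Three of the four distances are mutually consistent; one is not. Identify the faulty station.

ST-04

Solve using three stations at a time. Using ST-03, ST-05, ST-06 (subtract circle equations pairwise → linear system) gives (x, y) ≈ (129.5, 116.9).
Distances from that point to each station vs reported:
  ST-03: calculated 248.7 vs reported 248.7 → residual 0.0 km
  ST-04: calculated 95.8 vs reported 144.0 → residual 48.2 km
  ST-05: calculated 368.6 vs reported 368.6 → residual 0.0 km
  ST-06: calculated 129.9 vs reported 130.0 → residual 0.1 km
ST-03, ST-05, ST-06 are mutually consistent (residuals ≈ 0); ST-04 is off by 48.2 km.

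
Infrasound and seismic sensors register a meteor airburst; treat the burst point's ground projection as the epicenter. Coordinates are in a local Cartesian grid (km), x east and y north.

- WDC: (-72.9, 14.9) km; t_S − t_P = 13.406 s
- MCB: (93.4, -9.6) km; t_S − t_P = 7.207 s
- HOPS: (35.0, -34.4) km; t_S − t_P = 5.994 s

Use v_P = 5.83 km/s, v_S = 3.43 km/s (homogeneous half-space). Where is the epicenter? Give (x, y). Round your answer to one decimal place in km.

Distance from S−P lag: d = Δt · v_P v_S / (v_P − v_S) = Δt · (5.83·3.43)/(5.83−3.43) ≈ 8.3320·Δt.
So d_WDC = 111.70, d_MCB = 60.05, d_HOPS = 49.94 km.
Circle about each station: (x + 72.9)² + (y − 14.9)² = 111.70²; (x − 93.4)² + (y + 9.6)² = 60.05²; (x − 35.0)² + (y + 34.4)² = 49.94².
Subtracting the WDC equation from the MCB and HOPS equations removes the quadratic terms:
332.6 x − 49.0 y = 12150.19
215.8 x − 98.6 y = 6854.83
Solving the 2×2 system: x ≈ 38.8, y ≈ 15.4 km.
Check against WDC (with the unrounded x, y): √((x + 72.9)²+(y − 14.9)²) = 111.70 ≈ 111.70 km. ✓

x ≈ 38.8 km, y ≈ 15.4 km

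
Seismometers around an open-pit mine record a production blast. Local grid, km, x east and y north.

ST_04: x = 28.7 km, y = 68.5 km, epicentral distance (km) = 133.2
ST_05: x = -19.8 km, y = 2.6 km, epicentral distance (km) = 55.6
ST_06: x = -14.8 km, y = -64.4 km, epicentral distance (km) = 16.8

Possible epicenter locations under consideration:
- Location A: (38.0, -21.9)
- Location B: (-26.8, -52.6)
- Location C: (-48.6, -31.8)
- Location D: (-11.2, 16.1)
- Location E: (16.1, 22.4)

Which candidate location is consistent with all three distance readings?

For each candidate, compare |candidate − station| to the reported distance:
Location A: residuals ST_04 42.3, ST_05 7.2, ST_06 51.0 → max 51.0 km
Location B: residuals ST_04 0.0, ST_05 0.0, ST_06 0.0 → max 0.0 km
Location C: residuals ST_04 6.6, ST_05 10.7, ST_06 30.2 → max 30.2 km
Location D: residuals ST_04 67.3, ST_05 39.6, ST_06 63.8 → max 67.3 km
Location E: residuals ST_04 85.4, ST_05 14.6, ST_06 75.3 → max 85.4 km
Only Location B has all residuals ≈ 0.

Location B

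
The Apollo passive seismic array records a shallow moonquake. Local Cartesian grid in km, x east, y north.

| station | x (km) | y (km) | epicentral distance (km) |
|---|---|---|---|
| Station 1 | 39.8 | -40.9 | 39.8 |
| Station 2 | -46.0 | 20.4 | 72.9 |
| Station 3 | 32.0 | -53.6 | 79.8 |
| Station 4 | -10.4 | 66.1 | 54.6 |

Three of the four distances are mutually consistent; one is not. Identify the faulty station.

Station 1

Solve using three stations at a time. Using Station 2, Station 3, Station 4 (subtract circle equations pairwise → linear system) gives (x, y) ≈ (26.7, 26.0).
Distances from that point to each station vs reported:
  Station 1: calculated 68.2 vs reported 39.8 → residual 28.4 km
  Station 2: calculated 72.9 vs reported 72.9 → residual 0.0 km
  Station 3: calculated 79.8 vs reported 79.8 → residual 0.0 km
  Station 4: calculated 54.6 vs reported 54.6 → residual 0.0 km
Station 2, Station 3, Station 4 are mutually consistent (residuals ≈ 0); Station 1 is off by 28.4 km.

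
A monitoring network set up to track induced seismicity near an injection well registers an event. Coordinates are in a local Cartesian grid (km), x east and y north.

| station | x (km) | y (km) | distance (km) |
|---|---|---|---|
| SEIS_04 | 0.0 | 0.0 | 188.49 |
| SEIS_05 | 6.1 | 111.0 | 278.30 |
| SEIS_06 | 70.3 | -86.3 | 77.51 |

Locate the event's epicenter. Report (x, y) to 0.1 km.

126.1 km east, -140.1 km north

Circle about each station: x² + y² = 188.49²; (x − 6.1)² + (y − 111.0)² = 278.30²; (x − 70.3)² + (y + 86.3)² = 77.51².
Subtracting the SEIS_04 equation from the SEIS_05 and SEIS_06 equations removes the quadratic terms:
12.2 x + 222.0 y = -29564.20
140.6 x − 172.6 y = 41910.46
Solving the 2×2 system: x ≈ 126.1, y ≈ -140.1 km.
Check against SEIS_04 (with the unrounded x, y): √(x²+y²) = 188.49 ≈ 188.49 km. ✓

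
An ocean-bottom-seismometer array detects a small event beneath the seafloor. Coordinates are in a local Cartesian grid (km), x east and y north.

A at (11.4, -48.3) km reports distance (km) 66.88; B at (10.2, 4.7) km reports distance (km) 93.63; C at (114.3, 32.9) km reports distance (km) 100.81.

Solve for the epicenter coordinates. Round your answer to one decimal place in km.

Circle about each station: (x − 11.4)² + (y + 48.3)² = 66.88²; (x − 10.2)² + (y − 4.7)² = 93.63²; (x − 114.3)² + (y − 32.9)² = 100.81².
Subtracting the A equation from the B and C equations removes the quadratic terms:
-2.4 x + 106.0 y = -6630.36
205.8 x + 162.4 y = 5994.33
Solving the 2×2 system: x ≈ 77.1, y ≈ -60.8 km.

(77.1, -60.8)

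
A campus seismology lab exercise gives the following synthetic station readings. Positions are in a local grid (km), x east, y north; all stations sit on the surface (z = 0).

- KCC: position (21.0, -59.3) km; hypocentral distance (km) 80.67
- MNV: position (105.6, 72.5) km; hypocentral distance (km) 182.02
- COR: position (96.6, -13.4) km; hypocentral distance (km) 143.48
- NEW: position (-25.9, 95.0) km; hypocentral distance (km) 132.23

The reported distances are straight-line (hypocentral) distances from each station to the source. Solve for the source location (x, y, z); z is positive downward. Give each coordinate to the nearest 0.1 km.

x ≈ -38.9 km, y ≈ -28.8 km, depth ≈ 44.6 km

Each station gives a sphere (x−x_i)² + (y−y_i)² + z² = d_i² (stations at z=0).
Subtracting the KCC sphere from MNV and COR: z² cancels, leaving linear equations in x and y:
169.2 x + 263.6 y = -14173.51
151.2 x + 91.8 y = -8525.23
Solving: x ≈ -38.897, y ≈ -28.802 km (keep extra digits for the depth step; rounded: -38.9, -28.8).
Then from the KCC sphere: z² = 80.67² − (x − 21.0)² − (y + 59.3)² with x = -38.897, y = -28.802, so z ≈ 44.608 ≈ 44.6 km.
Check against NEW (with the unrounded solution): distance 132.23 ≈ 132.23 km. ✓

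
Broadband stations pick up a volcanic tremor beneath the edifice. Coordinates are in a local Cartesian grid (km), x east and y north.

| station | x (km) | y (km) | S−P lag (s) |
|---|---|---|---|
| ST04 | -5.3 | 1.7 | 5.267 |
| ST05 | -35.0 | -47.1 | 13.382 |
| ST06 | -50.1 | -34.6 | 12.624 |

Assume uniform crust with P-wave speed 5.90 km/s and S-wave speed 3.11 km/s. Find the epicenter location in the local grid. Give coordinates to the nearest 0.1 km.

Distance from S−P lag: d = Δt · v_P v_S / (v_P − v_S) = Δt · (5.90·3.11)/(5.90−3.11) ≈ 6.5767·Δt.
So d_ST04 = 34.64, d_ST05 = 88.01, d_ST06 = 83.02 km.
Circle about each station: (x + 5.3)² + (y − 1.7)² = 34.64²; (x + 35.0)² + (y + 47.1)² = 88.01²; (x + 50.1)² + (y + 34.6)² = 83.02².
Subtracting the ST04 equation from the ST05 and ST06 equations removes the quadratic terms:
-59.4 x − 97.6 y = -3133.40
-89.6 x − 72.6 y = -2016.20
Solving the 2×2 system: x ≈ -6.9, y ≈ 36.3 km.

(-6.9, 36.3)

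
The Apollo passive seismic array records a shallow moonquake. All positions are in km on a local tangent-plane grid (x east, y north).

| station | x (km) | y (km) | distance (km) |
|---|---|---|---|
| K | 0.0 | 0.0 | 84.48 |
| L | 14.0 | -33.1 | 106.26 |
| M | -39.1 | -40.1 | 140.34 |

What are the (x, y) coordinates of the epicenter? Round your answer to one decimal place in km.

Circle about each station: x² + y² = 84.48²; (x − 14.0)² + (y + 33.1)² = 106.26²; (x + 39.1)² + (y + 40.1)² = 140.34².
Subtracting the K equation from the L and M equations removes the quadratic terms:
28.0 x − 66.2 y = -2862.71
-78.2 x − 80.2 y = -9421.63
Solving the 2×2 system: x ≈ 53.1, y ≈ 65.7 km.
Check against K (with the unrounded x, y): √(x²+y²) = 84.48 ≈ 84.48 km. ✓

(53.1, 65.7)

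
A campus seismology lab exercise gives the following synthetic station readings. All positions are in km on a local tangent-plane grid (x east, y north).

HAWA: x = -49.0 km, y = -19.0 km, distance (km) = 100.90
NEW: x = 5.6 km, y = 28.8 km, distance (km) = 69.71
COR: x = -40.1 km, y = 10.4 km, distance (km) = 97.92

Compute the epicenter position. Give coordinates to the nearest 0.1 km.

Circle about each station: (x + 49.0)² + (y + 19.0)² = 100.90²; (x − 5.6)² + (y − 28.8)² = 69.71²; (x + 40.1)² + (y − 10.4)² = 97.92².
Subtracting the HAWA equation from the NEW and COR equations removes the quadratic terms:
109.2 x + 95.6 y = 3420.13
17.8 x + 58.8 y = -453.35
Solving the 2×2 system: x ≈ 51.8, y ≈ -23.4 km.

51.8 km east, -23.4 km north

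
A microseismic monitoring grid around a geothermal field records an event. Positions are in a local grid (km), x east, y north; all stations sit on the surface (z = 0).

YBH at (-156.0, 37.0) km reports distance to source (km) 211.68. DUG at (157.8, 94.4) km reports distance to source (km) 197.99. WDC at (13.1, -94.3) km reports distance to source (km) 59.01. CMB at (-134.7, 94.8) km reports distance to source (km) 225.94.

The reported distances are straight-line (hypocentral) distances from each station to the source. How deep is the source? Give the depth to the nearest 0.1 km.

z ≈ 38.2 km

Each station gives a sphere (x−x_i)² + (y−y_i)² + z² = d_i² (stations at z=0).
Subtracting the YBH sphere from DUG and WDC: z² cancels, leaving linear equations in x and y:
627.6 x + 114.8 y = 13715.58
338.2 x − 262.6 y = 24685.34
Solving: x ≈ 31.604, y ≈ -53.301 km (keep extra digits for the depth step; rounded: 31.6, -53.3).
Then from the YBH sphere: z² = 211.68² − (x + 156.0)² − (y − 37.0)² with x = 31.604, y = -53.301, so z ≈ 38.195 ≈ 38.2 km.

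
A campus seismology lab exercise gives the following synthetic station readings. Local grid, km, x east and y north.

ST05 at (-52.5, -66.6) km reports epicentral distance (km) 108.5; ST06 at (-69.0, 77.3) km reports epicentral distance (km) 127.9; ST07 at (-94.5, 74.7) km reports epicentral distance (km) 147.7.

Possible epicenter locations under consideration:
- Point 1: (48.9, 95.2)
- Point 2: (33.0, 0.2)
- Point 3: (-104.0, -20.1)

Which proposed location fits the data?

Point 2

For each candidate, compare |candidate − station| to the reported distance:
Point 1: residuals ST05 82.4, ST06 8.6, ST07 2.8 → max 82.4 km
Point 2: residuals ST05 0.0, ST06 0.0, ST07 0.0 → max 0.0 km
Point 3: residuals ST05 39.1, ST06 24.4, ST07 52.4 → max 52.4 km
Only Point 2 has all residuals ≈ 0.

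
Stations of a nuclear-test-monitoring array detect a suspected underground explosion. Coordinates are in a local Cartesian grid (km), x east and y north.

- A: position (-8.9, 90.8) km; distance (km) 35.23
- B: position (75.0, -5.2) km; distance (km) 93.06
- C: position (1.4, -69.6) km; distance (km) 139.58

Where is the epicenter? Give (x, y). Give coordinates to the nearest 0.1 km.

18.7 km east, 68.9 km north

Circle about each station: (x + 8.9)² + (y − 90.8)² = 35.23²; (x − 75.0)² + (y + 5.2)² = 93.06²; (x − 1.4)² + (y + 69.6)² = 139.58².
Subtracting the A equation from the B and C equations removes the quadratic terms:
167.8 x − 192.0 y = -10090.82
20.6 x − 320.8 y = -21719.15
Solving the 2×2 system: x ≈ 18.7, y ≈ 68.9 km.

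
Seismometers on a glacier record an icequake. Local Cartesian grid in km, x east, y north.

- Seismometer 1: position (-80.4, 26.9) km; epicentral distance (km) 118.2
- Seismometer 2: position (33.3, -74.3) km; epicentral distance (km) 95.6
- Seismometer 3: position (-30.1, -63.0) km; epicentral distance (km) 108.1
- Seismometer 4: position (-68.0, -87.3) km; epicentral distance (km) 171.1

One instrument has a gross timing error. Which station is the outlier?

Seismometer 4

Solve using three stations at a time. Using Seismometer 1, Seismometer 2, Seismometer 3 (subtract circle equations pairwise → linear system) gives (x, y) ≈ (37.7, 21.2).
Distances from that point to each station vs reported:
  Seismometer 1: calculated 118.2 vs reported 118.2 → residual 0.0 km
  Seismometer 2: calculated 95.6 vs reported 95.6 → residual 0.0 km
  Seismometer 3: calculated 108.1 vs reported 108.1 → residual 0.0 km
  Seismometer 4: calculated 151.5 vs reported 171.1 → residual 19.6 km
Seismometer 1, Seismometer 2, Seismometer 3 are mutually consistent (residuals ≈ 0); Seismometer 4 is off by 19.6 km.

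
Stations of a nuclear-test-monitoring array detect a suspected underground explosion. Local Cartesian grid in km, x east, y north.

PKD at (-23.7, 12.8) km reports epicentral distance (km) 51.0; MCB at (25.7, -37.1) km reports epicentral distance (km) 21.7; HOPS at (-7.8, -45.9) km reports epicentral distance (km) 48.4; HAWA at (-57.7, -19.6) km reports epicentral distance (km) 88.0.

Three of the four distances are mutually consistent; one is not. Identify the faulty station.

Solve using three stations at a time. Using MCB, HOPS, HAWA (subtract circle equations pairwise → linear system) gives (x, y) ≈ (30.2, -16.0).
Distances from that point to each station vs reported:
  PKD: calculated 61.1 vs reported 51.0 → residual 10.1 km
  MCB: calculated 21.6 vs reported 21.7 → residual 0.1 km
  HOPS: calculated 48.3 vs reported 48.4 → residual 0.1 km
  HAWA: calculated 88.0 vs reported 88.0 → residual 0.0 km
MCB, HOPS, HAWA are mutually consistent (residuals ≈ 0); PKD is off by 10.1 km.

PKD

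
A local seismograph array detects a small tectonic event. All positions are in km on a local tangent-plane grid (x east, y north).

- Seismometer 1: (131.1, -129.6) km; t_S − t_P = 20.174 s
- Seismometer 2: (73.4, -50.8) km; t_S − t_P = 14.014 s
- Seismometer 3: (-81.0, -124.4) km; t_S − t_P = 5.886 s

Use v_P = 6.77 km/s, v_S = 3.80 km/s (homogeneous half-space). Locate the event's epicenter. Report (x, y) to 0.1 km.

-40.0 km east, -94.1 km north

Distance from S−P lag: d = Δt · v_P v_S / (v_P − v_S) = Δt · (6.77·3.80)/(6.77−3.80) ≈ 8.6620·Δt.
So d_Seismometer 1 = 174.75, d_Seismometer 2 = 121.39, d_Seismometer 3 = 50.98 km.
Circle about each station: (x − 131.1)² + (y + 129.6)² = 174.75²; (x − 73.4)² + (y + 50.8)² = 121.39²; (x + 81.0)² + (y + 124.4)² = 50.98².
Subtracting pairs of circle equations eliminates x²+y² and gives linear equations (the radical axes):
-115.4 x + 157.6 y = -10213.14
-424.2 x + 10.4 y = 15991.59
Solving the 2×2 system: x ≈ -40.0, y ≈ -94.1 km.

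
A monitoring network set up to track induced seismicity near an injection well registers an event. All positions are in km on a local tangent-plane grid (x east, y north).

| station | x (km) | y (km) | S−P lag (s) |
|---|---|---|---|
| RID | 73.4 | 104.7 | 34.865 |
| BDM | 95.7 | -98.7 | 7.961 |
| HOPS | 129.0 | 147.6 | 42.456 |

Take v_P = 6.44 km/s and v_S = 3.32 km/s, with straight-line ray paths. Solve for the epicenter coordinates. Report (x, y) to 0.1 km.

Distance from S−P lag: d = Δt · v_P v_S / (v_P − v_S) = Δt · (6.44·3.32)/(6.44−3.32) ≈ 6.8528·Δt.
So d_RID = 238.92, d_BDM = 54.56, d_HOPS = 290.94 km.
Circle about each station: (x − 73.4)² + (y − 104.7)² = 238.92²; (x − 95.7)² + (y + 98.7)² = 54.56²; (x − 129.0)² + (y − 147.6)² = 290.94².
Subtracting pairs of circle equations eliminates x²+y² and gives linear equations (the radical axes):
44.6 x − 406.8 y = 56656.50
111.2 x + 85.8 y = -5486.21
Solving the 2×2 system: x ≈ 53.6, y ≈ -133.4 km.

x ≈ 53.6 km, y ≈ -133.4 km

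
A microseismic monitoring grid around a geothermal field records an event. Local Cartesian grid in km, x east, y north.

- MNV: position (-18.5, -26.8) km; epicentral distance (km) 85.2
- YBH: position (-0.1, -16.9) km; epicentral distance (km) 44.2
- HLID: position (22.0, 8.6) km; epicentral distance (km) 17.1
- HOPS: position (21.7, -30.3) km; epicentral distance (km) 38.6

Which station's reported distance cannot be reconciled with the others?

MNV

Solve using three stations at a time. Using YBH, HLID, HOPS (subtract circle equations pairwise → linear system) gives (x, y) ≈ (38.7, 4.4).
Distances from that point to each station vs reported:
  MNV: calculated 65.1 vs reported 85.2 → residual 20.1 km
  YBH: calculated 44.2 vs reported 44.2 → residual 0.0 km
  HLID: calculated 17.2 vs reported 17.1 → residual 0.1 km
  HOPS: calculated 38.6 vs reported 38.6 → residual 0.0 km
YBH, HLID, HOPS are mutually consistent (residuals ≈ 0); MNV is off by 20.1 km.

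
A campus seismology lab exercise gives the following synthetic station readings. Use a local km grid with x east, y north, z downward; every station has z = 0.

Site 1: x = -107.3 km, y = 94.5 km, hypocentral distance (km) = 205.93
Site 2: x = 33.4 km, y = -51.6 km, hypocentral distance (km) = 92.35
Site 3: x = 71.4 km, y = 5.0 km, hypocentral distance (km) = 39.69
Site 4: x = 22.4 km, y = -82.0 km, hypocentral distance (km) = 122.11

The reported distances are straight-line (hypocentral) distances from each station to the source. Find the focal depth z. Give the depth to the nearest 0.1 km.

35.9 km

Each station gives a sphere (x−x_i)² + (y−y_i)² + z² = d_i² (stations at z=0).
Subtracting the Site 1 sphere from Site 2 and Site 3: z² cancels, leaving linear equations in x and y:
281.4 x − 292.2 y = 17213.22
357.4 x − 179.0 y = 25511.29
Solving: x ≈ 80.893, y ≈ 18.994 km (keep extra digits for the depth step; rounded: 80.9, 19.0).
Then from the Site 1 sphere: z² = 205.93² − (x + 107.3)² − (y − 94.5)² with x = 80.893, y = 18.994, so z ≈ 35.908 ≈ 35.9 km.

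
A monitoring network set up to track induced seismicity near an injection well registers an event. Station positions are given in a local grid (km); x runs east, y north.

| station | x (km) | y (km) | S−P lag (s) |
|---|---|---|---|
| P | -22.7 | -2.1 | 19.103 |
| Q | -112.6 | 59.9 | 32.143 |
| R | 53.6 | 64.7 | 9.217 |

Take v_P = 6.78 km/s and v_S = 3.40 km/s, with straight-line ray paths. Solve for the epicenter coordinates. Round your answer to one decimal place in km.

104.2 km east, 27.4 km north

Distance from S−P lag: d = Δt · v_P v_S / (v_P − v_S) = Δt · (6.78·3.40)/(6.78−3.40) ≈ 6.8201·Δt.
So d_P = 130.28, d_Q = 219.22, d_R = 62.86 km.
Circle about each station: (x + 22.7)² + (y + 2.1)² = 130.28²; (x + 112.6)² + (y − 59.9)² = 219.22²; (x − 53.6)² + (y − 64.7)² = 62.86².
Subtracting the P equation from the Q and R equations removes the quadratic terms:
-179.8 x + 124.0 y = -15337.46
152.6 x + 133.6 y = 19560.85
Solving the 2×2 system: x ≈ 104.2, y ≈ 27.4 km.
Check against P (with the unrounded x, y): √((x + 22.7)²+(y + 2.1)²) = 130.28 ≈ 130.28 km. ✓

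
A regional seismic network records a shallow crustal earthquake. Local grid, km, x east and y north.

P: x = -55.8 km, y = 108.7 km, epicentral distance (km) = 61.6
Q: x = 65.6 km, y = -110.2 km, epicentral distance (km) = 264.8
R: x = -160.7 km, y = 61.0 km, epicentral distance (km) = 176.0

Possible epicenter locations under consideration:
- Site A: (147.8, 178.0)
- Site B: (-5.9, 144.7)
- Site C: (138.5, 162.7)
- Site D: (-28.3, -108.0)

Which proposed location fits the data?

For each candidate, compare |candidate − station| to the reported distance:
Site A: residuals P 153.5, Q 34.9, R 153.9 → max 153.9 km
Site B: residuals P 0.1, Q 0.1, R 0.0 → max 0.1 km
Site C: residuals P 140.1, Q 17.7, R 140.0 → max 140.1 km
Site D: residuals P 156.8, Q 170.9, R 38.7 → max 170.9 km
Only Site B has all residuals ≈ 0.

Site B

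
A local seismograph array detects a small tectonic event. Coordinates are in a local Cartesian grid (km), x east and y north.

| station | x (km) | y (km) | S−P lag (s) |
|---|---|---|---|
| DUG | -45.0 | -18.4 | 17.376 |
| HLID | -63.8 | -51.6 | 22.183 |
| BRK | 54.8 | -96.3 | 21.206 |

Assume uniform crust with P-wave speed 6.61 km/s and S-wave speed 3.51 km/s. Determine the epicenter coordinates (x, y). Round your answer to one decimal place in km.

Distance from S−P lag: d = Δt · v_P v_S / (v_P − v_S) = Δt · (6.61·3.51)/(6.61−3.51) ≈ 7.4842·Δt.
So d_DUG = 130.05, d_HLID = 166.02, d_BRK = 158.71 km.
Circle about each station: (x + 45.0)² + (y + 18.4)² = 130.05²; (x + 63.8)² + (y + 51.6)² = 166.02²; (x − 54.8)² + (y + 96.3)² = 158.71².
Subtracting the DUG equation from the HLID and BRK equations removes the quadratic terms:
-37.6 x − 66.4 y = -6280.20
199.6 x − 155.8 y = 1637.31
Solving the 2×2 system: x ≈ 56.9, y ≈ 62.4 km.

56.9 km east, 62.4 km north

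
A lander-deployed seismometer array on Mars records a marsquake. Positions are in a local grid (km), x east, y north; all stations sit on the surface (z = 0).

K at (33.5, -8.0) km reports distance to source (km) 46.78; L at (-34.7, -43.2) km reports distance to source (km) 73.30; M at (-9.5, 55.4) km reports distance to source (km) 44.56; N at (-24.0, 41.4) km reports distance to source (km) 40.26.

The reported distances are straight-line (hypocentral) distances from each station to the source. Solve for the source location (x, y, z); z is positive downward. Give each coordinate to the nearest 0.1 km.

Each station gives a sphere (x−x_i)² + (y−y_i)² + z² = d_i² (stations at z=0).
Subtracting the K sphere from L and M: z² cancels, leaving linear equations in x and y:
-136.4 x − 70.4 y = -1300.44
-86.0 x + 126.8 y = 2175.93
Solving: x ≈ 0.502, y ≈ 17.501 km (keep extra digits for the depth step; rounded: 0.5, 17.5).
Then from the K sphere: z² = 46.78² − (x − 33.5)² − (y + 8.0)² with x = 0.502, y = 17.501, so z ≈ 21.194 ≈ 21.2 km.

x ≈ 0.5 km, y ≈ 17.5 km, depth ≈ 21.2 km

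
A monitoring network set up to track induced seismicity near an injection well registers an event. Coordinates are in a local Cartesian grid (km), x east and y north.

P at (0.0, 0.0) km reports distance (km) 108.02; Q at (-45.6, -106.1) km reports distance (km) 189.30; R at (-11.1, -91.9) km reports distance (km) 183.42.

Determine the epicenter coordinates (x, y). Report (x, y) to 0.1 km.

Circle about each station: x² + y² = 108.02²; (x + 45.6)² + (y + 106.1)² = 189.30²; (x + 11.1)² + (y + 91.9)² = 183.42².
Subtracting the P equation from the Q and R equations removes the quadratic terms:
-91.2 x − 212.2 y = -10829.60
-22.2 x − 183.8 y = -13405.76
Solving the 2×2 system: x ≈ -70.9, y ≈ 81.5 km.

(-70.9, 81.5)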